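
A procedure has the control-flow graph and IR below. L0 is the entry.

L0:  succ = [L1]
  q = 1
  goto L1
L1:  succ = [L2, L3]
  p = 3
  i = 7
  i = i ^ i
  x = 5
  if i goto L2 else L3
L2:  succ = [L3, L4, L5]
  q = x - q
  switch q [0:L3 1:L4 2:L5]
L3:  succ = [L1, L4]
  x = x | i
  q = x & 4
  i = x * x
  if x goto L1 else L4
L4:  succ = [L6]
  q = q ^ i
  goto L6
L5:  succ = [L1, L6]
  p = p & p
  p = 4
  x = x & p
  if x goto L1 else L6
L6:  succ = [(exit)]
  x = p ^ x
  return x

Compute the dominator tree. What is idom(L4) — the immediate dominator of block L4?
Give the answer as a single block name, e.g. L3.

Answer: L1

Derivation:
idom tree: L1←L0 L2←L1 L3←L1 L4←L1 L5←L2 L6←L1
Dom at joins:
  L1: preds {L0,L3,L5}: {L0} ∩ {L0,L1,L3} ∩ {L0,L1,L2,L5} = {L0}; idom=L0
  L3: preds {L1,L2}: {L0,L1} ∩ {L0,L1,L2} = {L0,L1}; idom=L1
  L4: preds {L2,L3}: {L0,L1,L2} ∩ {L0,L1,L3} = {L0,L1}; idom=L1
  L6: preds {L4,L5}: {L0,L1,L4} ∩ {L0,L1,L2,L5} = {L0,L1}; idom=L1

idom(L4) = L1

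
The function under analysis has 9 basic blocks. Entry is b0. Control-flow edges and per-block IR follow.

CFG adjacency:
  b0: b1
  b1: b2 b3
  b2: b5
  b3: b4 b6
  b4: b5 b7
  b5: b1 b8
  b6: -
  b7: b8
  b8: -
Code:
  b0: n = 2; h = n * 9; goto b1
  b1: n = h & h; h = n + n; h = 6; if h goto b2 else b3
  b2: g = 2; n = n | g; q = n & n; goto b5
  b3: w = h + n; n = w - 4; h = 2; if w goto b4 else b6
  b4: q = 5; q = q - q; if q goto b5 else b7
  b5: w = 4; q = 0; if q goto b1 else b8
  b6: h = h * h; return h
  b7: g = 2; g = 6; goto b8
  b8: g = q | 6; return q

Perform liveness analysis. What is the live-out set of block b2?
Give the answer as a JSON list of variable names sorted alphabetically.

Answer: ["h"]

Analysis:
def/use:
  b0: def={h,n} ue=∅
  b1: def={h,n} ue={h}
  b2: def={g,n,q} ue={n}
  b3: def={h,n,w} ue={h,n}
  b4: def={q} ue=∅
  b5: def={q,w} ue=∅
  b6: def={h} ue={h}
  b7: def={g} ue=∅
  b8: def={g} ue={q}

Live sets:
  b0 li=∅ lo={h}
  b1 li={h} lo={h,n}
  b2 li={h,n} lo={h}
  b3 li={h,n} lo={h}
  b4 li={h} lo={h,q}
  b5 li={h} lo={h,q}
  b6 li={h} lo=∅
  b7 li={q} lo={q}
  b8 li={q} lo=∅

live-out(b2) = ["h"]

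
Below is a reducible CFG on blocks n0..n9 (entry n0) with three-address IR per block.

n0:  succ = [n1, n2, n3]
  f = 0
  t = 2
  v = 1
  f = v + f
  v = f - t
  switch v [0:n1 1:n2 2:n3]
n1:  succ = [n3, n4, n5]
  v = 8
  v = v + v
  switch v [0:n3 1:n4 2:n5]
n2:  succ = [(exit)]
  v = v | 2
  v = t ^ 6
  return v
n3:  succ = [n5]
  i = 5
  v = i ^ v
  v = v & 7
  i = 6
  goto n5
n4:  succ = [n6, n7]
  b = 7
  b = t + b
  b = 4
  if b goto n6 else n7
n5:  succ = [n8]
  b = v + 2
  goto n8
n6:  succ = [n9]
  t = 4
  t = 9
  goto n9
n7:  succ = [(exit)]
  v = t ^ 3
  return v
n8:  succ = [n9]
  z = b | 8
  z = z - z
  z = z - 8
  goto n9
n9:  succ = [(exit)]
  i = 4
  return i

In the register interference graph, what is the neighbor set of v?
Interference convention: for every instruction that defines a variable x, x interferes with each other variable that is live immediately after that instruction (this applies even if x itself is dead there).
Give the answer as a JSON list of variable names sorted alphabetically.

def/use:
  n0: def={f,t,v} ue=∅
  n1: def={v} ue=∅
  n2: def={v} ue={t,v}
  n3: def={i,v} ue={v}
  n4: def={b} ue={t}
  n5: def={b} ue={v}
  n6: def={t} ue=∅
  n7: def={v} ue={t}
  n8: def={z} ue={b}
  n9: def={i} ue=∅

Liveness:
  n0 li=∅ lo={t,v}
  n1 li={t} lo={t,v}
  n2 li={t,v} lo=∅
  n3 li={v} lo={v}
  n4 li={t} lo={t}
  n5 li={v} lo={b}
  n6 li=∅ lo=∅
  n7 li={t} lo=∅
  n8 li={b} lo=∅
  n9 li=∅ lo=∅

Interfere edges:
  b: {t}
  f: {t,v}
  i: {v}
  t: {b,f,v}
  v: {f,i,t}
  z: ∅

N(v) = ["f", "i", "t"]

Answer: ["f", "i", "t"]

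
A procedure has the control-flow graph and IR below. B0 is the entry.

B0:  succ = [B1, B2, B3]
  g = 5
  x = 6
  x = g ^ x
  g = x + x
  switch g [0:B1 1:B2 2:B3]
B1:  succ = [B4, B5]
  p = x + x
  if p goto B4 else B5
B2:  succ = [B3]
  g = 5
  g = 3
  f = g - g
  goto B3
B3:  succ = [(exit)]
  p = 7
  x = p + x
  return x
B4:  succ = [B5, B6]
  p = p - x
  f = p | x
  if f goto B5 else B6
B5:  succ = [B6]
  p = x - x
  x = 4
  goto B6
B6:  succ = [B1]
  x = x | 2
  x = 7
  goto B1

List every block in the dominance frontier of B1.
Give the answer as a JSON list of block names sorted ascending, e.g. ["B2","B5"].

idom tree: B1←B0 B2←B0 B3←B0 B4←B1 B5←B1 B6←B1
Dom at joins:
  B1: preds {B0,B6}: {B0} ∩ {B0,B1,B6} = {B0}; idom=B0
  B3: preds {B0,B2}: {B0} ∩ {B0,B2} = {B0}; idom=B0
  B5: preds {B1,B4}: {B0,B1} ∩ {B0,B1,B4} = {B0,B1}; idom=B1
  B6: preds {B4,B5}: {B0,B1,B4} ∩ {B0,B1,B5} = {B0,B1}; idom=B1

DF derivation:
  B1←B0: walk · to B0
  B1←B6: walk B6→B1 to B0
  B3←B0: walk · to B0
  B3←B2: walk B2 to B0
  B5←B1: walk · to B1
  B5←B4: walk B4 to B1
  B6←B4: walk B4 to B1
  B6←B5: walk B5 to B1
  DF(B0)=∅
  DF(B1)={B1}
  DF(B2)={B3}
  DF(B3)=∅
  DF(B4)={B5,B6}
  DF(B5)={B6}
  DF(B6)={B1}

DF(B1) = ["B1"]

Answer: ["B1"]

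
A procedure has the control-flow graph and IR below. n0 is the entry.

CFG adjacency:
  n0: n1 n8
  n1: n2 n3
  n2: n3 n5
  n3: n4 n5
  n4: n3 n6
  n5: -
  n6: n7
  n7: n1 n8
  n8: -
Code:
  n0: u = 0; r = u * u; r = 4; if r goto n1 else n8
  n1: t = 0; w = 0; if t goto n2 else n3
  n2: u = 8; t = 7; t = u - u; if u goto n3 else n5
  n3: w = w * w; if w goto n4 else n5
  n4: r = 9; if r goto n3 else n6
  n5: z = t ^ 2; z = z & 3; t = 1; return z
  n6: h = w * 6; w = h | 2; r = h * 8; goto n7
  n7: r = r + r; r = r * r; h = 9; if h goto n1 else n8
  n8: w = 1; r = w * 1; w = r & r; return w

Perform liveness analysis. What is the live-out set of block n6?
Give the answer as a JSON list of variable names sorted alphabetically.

Answer: ["r"]

Analysis:
Per-block:
  n0: {r,u} / ∅
  n1: {t,w} / ∅
  n2: {t,u} / ∅
  n3: {w} / {w}
  n4: {r} / ∅
  n5: {t,z} / {t}
  n6: {h,r,w} / {w}
  n7: {h,r} / {r}
  n8: {r,w} / ∅

Live sets:
  live n0: ∅→∅
  live n1: ∅→{t,w}
  live n2: {w}→{t,w}
  live n3: {t,w}→{t,w}
  live n4: {t,w}→{t,w}
  live n5: {t}→∅
  live n6: {w}→{r}
  live n7: {r}→∅
  live n8: ∅→∅

live-out(n6) = ["r"]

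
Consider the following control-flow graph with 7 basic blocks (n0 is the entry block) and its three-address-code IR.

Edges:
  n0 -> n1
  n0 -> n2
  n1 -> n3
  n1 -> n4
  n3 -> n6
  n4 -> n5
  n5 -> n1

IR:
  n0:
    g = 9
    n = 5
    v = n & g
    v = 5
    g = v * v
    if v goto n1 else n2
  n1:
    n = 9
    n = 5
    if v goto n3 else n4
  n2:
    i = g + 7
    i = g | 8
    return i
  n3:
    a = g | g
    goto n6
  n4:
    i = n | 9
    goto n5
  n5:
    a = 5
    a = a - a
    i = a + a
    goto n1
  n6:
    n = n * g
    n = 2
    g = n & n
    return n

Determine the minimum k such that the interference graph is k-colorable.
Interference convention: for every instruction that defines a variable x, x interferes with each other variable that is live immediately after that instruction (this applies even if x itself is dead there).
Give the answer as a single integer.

Answer: 4

Working:
Per-block:
  n0 def {g,n,v} use ∅
  n1 def {n} use {v}
  n2 def {i} use {g}
  n3 def {a} use {g}
  n4 def {i} use {n}
  n5 def {a,i} use ∅
  n6 def {g,n} use {g,n}

Backward fixpoint:
  n0 li=∅ lo={g,v}
  n1 li={g,v} lo={g,n,v}
  n2 li={g} lo=∅
  n3 li={g,n} lo={g,n}
  n4 li={g,n,v} lo={g,v}
  n5 li={g,v} lo={g,v}
  n6 li={g,n} lo=∅

Conflict graph:
  a — {g,n,v}
  g — {a,i,n,v}
  i — {g,v}
  n — {a,g,v}
  v — {a,g,i,n}

Colouring:
  lower bound: {a,g,n,v} mutually conflict ⇒ χ ≥ 4
  4-colouring: c0={g}  c1={v}  c2={a,i}  c3={n}
  χ = 4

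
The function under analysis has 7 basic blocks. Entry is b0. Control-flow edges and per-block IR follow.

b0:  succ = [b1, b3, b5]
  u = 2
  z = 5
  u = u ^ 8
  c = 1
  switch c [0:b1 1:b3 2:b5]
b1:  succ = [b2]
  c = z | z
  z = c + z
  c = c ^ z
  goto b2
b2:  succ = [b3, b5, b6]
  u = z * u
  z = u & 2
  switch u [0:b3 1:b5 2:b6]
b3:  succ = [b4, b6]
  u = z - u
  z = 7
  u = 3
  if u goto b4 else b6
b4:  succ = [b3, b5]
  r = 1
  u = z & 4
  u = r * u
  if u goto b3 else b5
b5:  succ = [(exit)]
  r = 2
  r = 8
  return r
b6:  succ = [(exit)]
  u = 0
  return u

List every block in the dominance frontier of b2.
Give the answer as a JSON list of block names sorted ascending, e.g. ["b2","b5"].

Answer: ["b3", "b5", "b6"]

Derivation:
idom tree: b1←b0 b2←b1 b3←b0 b4←b3 b5←b0 b6←b0
Dom∩ at merges:
  b3: preds {b0,b2,b4}: {b0} ∩ {b0,b1,b2} ∩ {b0,b3,b4} = {b0}; idom=b0
  b5: preds {b0,b2,b4}: {b0} ∩ {b0,b1,b2} ∩ {b0,b3,b4} = {b0}; idom=b0
  b6: preds {b2,b3}: {b0,b1,b2} ∩ {b0,b3} = {b0}; idom=b0

DF derivation:
  join b3 pred b0: · stop@b0
  join b3 pred b2: b2→b1 stop@b0
  join b3 pred b4: b4→b3 stop@b0
  join b5 pred b0: · stop@b0
  join b5 pred b2: b2→b1 stop@b0
  join b5 pred b4: b4→b3 stop@b0
  join b6 pred b2: b2→b1 stop@b0
  join b6 pred b3: b3 stop@b0
  b0: DF=∅
  b1: DF={b3,b5,b6}
  b2: DF={b3,b5,b6}
  b3: DF={b3,b5,b6}
  b4: DF={b3,b5}
  b5: DF=∅
  b6: DF=∅

DF(b2) = ["b3", "b5", "b6"]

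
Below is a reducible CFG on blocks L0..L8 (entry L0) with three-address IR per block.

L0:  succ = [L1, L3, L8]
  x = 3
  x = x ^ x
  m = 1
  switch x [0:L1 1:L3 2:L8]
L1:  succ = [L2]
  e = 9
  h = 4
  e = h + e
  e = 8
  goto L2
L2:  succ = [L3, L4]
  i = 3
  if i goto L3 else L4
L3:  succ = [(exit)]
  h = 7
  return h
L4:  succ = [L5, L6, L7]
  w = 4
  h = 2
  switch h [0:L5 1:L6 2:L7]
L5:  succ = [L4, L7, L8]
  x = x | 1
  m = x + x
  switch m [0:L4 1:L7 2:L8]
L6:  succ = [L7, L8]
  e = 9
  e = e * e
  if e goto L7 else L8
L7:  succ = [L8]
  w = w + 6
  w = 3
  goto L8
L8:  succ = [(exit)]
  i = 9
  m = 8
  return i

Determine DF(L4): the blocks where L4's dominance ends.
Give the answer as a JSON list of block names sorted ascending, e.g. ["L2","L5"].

idom tree: L1←L0 L2←L1 L3←L0 L4←L2 L5←L4 L6←L4 L7←L4 L8←L0
Dom∩ at merges:
  L3: preds {L0,L2}: {L0} ∩ {L0,L1,L2} = {L0}; idom=L0
  L4: preds {L2,L5}: {L0,L1,L2} ∩ {L0,L1,L2,L4,L5} = {L0,L1,L2}; idom=L2
  L7: preds {L4,L5,L6}: {L0,L1,L2,L4} ∩ {L0,L1,L2,L4,L5} ∩ {L0,L1,L2,L4,L6} = {L0,L1,L2,L4}; idom=L4
  L8: preds {L0,L5,L6,L7}: {L0} ∩ {L0,L1,L2,L4,L5} ∩ {L0,L1,L2,L4,L6} ∩ {L0,L1,L2,L4,L7} = {L0}; idom=L0

DF walk-up:
  join L3 pred L0: · stop@L0
  join L3 pred L2: L2→L1 stop@L0
  join L4 pred L2: · stop@L2
  join L4 pred L5: L5→L4 stop@L2
  join L7 pred L4: · stop@L4
  join L7 pred L5: L5 stop@L4
  join L7 pred L6: L6 stop@L4
  join L8 pred L0: · stop@L0
  join L8 pred L5: L5→L4→L2→L1 stop@L0
  join L8 pred L6: L6→L4→L2→L1 stop@L0
  join L8 pred L7: L7→L4→L2→L1 stop@L0
  L0 → ∅
  L1 → {L3,L8}
  L2 → {L3,L8}
  L3 → ∅
  L4 → {L4,L8}
  L5 → {L4,L7,L8}
  L6 → {L7,L8}
  L7 → {L8}
  L8 → ∅

DF(L4) = ["L4", "L8"]

Answer: ["L4", "L8"]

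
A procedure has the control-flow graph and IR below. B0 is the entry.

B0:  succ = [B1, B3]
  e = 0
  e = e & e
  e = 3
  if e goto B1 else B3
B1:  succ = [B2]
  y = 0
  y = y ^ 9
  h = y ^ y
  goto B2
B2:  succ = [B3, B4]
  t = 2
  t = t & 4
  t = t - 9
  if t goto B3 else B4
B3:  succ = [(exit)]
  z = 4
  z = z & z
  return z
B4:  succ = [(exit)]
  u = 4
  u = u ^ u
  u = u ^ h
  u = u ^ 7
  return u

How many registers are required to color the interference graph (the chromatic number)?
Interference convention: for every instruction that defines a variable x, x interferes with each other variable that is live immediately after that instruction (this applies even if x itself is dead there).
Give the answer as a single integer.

def/use:
  B0 def {e} use ∅
  B1 def {h,y} use ∅
  B2 def {t} use ∅
  B3 def {z} use ∅
  B4 def {u} use {h}

Live sets:
  B0 li=∅ lo=∅
  B1 li=∅ lo={h}
  B2 li={h} lo={h}
  B3 li=∅ lo=∅
  B4 li={h} lo=∅

Conflict graph:
  e↔∅
  h↔{t,u}
  t↔{h}
  u↔{h}
  y↔∅
  z↔∅

Chromatic number:
  {h,t} pairwise interfere (2-clique) ⇒ χ ≥ 2
  assign e→c0 h→c0 t→c1 u→c1 y→c0 z→c0 — no edge inside a register ⇒ χ ≤ 2
  χ = 2

Answer: 2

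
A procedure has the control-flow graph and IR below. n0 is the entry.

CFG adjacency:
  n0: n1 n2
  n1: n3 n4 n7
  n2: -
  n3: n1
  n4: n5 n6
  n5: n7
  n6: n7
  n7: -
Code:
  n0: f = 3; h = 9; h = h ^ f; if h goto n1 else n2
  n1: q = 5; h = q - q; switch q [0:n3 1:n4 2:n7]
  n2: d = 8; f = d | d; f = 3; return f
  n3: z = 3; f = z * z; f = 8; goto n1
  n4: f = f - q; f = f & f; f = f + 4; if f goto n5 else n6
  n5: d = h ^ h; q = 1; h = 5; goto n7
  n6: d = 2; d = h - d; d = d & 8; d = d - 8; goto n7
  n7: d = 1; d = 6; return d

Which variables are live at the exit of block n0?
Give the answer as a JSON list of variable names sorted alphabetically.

Per-block:
  n0: def={f,h} ue=∅
  n1: def={h,q} ue=∅
  n2: def={d,f} ue=∅
  n3: def={f,z} ue=∅
  n4: def={f} ue={f,q}
  n5: def={d,h,q} ue={h}
  n6: def={d} ue={h}
  n7: def={d} ue=∅

Live sets:
  n0 li=∅ lo={f}
  n1 li={f} lo={f,h,q}
  n2 li=∅ lo=∅
  n3 li=∅ lo={f}
  n4 li={f,h,q} lo={h}
  n5 li={h} lo=∅
  n6 li={h} lo=∅
  n7 li=∅ lo=∅

live-out(n0) = ["f"]

Answer: ["f"]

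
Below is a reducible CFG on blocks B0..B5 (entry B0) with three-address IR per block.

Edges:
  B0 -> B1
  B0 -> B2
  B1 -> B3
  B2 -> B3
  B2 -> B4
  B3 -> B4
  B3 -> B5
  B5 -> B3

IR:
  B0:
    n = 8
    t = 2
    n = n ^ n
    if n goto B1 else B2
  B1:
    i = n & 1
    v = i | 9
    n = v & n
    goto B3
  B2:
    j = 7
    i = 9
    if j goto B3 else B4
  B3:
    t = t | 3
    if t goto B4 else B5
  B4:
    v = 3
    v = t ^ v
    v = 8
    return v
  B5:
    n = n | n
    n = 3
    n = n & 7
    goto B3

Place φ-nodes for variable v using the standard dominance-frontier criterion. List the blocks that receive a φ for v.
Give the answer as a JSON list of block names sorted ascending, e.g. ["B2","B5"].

Answer: ["B3", "B4"]

Derivation:
idom tree: B1←B0 B2←B0 B3←B0 B4←B0 B5←B3
Join-block Dom:
  B3: preds {B1,B2,B5}: {B0,B1} ∩ {B0,B2} ∩ {B0,B3,B5} = {B0}; idom=B0
  B4: preds {B2,B3}: {B0,B2} ∩ {B0,B3} = {B0}; idom=B0

DF walk-up:
  B3←B1: walk B1 to B0
  B3←B2: walk B2 to B0
  B3←B5: walk B5→B3 to B0
  B4←B2: walk B2 to B0
  B4←B3: walk B3 to B0
  B0: DF=∅
  B1: DF={B3}
  B2: DF={B3,B4}
  B3: DF={B3,B4}
  B4: DF=∅
  B5: DF={B3}

φ for v: defs {B1,B4}
  DF⁺ = {B3,B4}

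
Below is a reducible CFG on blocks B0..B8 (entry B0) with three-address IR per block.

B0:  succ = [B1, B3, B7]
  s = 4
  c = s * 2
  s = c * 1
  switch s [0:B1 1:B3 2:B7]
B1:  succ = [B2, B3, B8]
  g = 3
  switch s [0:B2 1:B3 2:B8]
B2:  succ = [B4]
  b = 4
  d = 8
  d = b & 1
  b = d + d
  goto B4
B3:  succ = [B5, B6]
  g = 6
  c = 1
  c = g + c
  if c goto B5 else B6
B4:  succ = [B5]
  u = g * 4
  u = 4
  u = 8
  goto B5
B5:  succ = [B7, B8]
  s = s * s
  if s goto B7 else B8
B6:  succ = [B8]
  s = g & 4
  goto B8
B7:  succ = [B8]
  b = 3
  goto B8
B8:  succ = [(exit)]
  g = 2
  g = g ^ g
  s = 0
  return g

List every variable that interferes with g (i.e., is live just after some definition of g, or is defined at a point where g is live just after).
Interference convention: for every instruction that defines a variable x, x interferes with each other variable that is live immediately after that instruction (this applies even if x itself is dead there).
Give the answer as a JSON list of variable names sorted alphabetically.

Answer: ["b", "c", "d", "s"]

Analysis:
Block summaries:
  B0: {c,s} / ∅
  B1: {g} / {s}
  B2: {b,d} / ∅
  B3: {c,g} / ∅
  B4: {u} / {g}
  B5: {s} / {s}
  B6: {s} / {g}
  B7: {b} / ∅
  B8: {g,s} / ∅

Live sets:
  B0 li=∅ lo={s}
  B1 li={s} lo={g,s}
  B2 li={g,s} lo={g,s}
  B3 li={s} lo={g,s}
  B4 li={g,s} lo={s}
  B5 li={s} lo=∅
  B6 li={g} lo=∅
  B7 li=∅ lo=∅
  B8 li=∅ lo=∅

Interfere edges:
  b↔{d,g,s}
  c↔{g,s}
  d↔{b,g,s}
  g↔{b,c,d,s}
  s↔{b,c,d,g,u}
  u↔{s}

N(g) = ["b", "c", "d", "s"]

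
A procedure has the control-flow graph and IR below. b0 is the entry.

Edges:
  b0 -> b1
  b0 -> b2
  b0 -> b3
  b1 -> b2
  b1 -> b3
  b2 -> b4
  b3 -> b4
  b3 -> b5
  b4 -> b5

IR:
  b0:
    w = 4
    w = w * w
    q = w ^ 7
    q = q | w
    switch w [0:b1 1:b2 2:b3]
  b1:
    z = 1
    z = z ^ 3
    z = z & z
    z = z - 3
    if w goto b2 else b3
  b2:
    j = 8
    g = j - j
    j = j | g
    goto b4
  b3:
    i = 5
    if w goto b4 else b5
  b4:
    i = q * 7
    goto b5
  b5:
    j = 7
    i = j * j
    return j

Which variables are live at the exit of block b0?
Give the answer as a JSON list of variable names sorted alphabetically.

def/use:
  b0 def {q,w} use ∅
  b1 def {z} use {w}
  b2 def {g,j} use ∅
  b3 def {i} use {w}
  b4 def {i} use {q}
  b5 def {i,j} use ∅

Live sets:
  b0 li=∅ lo={q,w}
  b1 li={q,w} lo={q,w}
  b2 li={q} lo={q}
  b3 li={q,w} lo={q}
  b4 li={q} lo=∅
  b5 li=∅ lo=∅

live-out(b0) = ["q", "w"]

Answer: ["q", "w"]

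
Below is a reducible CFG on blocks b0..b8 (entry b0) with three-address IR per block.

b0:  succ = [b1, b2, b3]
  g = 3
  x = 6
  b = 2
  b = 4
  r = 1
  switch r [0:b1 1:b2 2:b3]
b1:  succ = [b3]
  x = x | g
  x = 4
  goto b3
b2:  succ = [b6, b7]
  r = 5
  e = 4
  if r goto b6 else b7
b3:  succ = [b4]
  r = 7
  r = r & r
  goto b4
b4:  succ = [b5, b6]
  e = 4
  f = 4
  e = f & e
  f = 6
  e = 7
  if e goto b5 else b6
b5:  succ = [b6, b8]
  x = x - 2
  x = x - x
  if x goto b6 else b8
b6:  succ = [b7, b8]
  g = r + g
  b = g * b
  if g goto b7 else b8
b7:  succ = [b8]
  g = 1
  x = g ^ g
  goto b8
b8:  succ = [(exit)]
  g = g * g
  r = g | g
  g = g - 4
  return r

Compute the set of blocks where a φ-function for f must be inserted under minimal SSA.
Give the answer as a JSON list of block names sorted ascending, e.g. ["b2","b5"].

Answer: ["b6", "b7", "b8"]

Analysis:
idom tree: b1←b0 b2←b0 b3←b0 b4←b3 b5←b4 b6←b0 b7←b0 b8←b0
Dom at joins:
  b3: preds {b0,b1}: {b0} ∩ {b0,b1} = {b0}; idom=b0
  b6: preds {b2,b4,b5}: {b0,b2} ∩ {b0,b3,b4} ∩ {b0,b3,b4,b5} = {b0}; idom=b0
  b7: preds {b2,b6}: {b0,b2} ∩ {b0,b6} = {b0}; idom=b0
  b8: preds {b5,b6,b7}: {b0,b3,b4,b5} ∩ {b0,b6} ∩ {b0,b7} = {b0}; idom=b0

DF derivation:
  join b3 pred b0: · stop@b0
  join b3 pred b1: b1 stop@b0
  join b6 pred b2: b2 stop@b0
  join b6 pred b4: b4→b3 stop@b0
  join b6 pred b5: b5→b4→b3 stop@b0
  join b7 pred b2: b2 stop@b0
  join b7 pred b6: b6 stop@b0
  join b8 pred b5: b5→b4→b3 stop@b0
  join b8 pred b6: b6 stop@b0
  join b8 pred b7: b7 stop@b0
  b0 → ∅
  b1 → {b3}
  b2 → {b6,b7}
  b3 → {b6,b8}
  b4 → {b6,b8}
  b5 → {b6,b8}
  b6 → {b7,b8}
  b7 → {b8}
  b8 → ∅

φ for f: defs {b4}
  DF⁺ = {b6,b7,b8}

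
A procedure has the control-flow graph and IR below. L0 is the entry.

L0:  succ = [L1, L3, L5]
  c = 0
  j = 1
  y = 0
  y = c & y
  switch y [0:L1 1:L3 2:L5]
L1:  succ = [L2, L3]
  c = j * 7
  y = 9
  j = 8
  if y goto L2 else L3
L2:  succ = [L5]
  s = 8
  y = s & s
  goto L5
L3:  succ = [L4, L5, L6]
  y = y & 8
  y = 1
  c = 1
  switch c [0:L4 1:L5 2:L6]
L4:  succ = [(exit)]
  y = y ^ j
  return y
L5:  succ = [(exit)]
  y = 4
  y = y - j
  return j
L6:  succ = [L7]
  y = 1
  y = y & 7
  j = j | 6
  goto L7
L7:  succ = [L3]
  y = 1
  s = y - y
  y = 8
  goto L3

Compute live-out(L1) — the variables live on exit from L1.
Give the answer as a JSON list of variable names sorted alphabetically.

Answer: ["j", "y"]

Derivation:
def/use:
  L0: def={c,j,y} ue=∅
  L1: def={c,j,y} ue={j}
  L2: def={s,y} ue=∅
  L3: def={c,y} ue={y}
  L4: def={y} ue={j,y}
  L5: def={y} ue={j}
  L6: def={j,y} ue={j}
  L7: def={s,y} ue=∅

Backward fixpoint:
  L0: in=∅ out={j,y}
  L1: in={j} out={j,y}
  L2: in={j} out={j}
  L3: in={j,y} out={j,y}
  L4: in={j,y} out=∅
  L5: in={j} out=∅
  L6: in={j} out={j}
  L7: in={j} out={j,y}

live-out(L1) = ["j", "y"]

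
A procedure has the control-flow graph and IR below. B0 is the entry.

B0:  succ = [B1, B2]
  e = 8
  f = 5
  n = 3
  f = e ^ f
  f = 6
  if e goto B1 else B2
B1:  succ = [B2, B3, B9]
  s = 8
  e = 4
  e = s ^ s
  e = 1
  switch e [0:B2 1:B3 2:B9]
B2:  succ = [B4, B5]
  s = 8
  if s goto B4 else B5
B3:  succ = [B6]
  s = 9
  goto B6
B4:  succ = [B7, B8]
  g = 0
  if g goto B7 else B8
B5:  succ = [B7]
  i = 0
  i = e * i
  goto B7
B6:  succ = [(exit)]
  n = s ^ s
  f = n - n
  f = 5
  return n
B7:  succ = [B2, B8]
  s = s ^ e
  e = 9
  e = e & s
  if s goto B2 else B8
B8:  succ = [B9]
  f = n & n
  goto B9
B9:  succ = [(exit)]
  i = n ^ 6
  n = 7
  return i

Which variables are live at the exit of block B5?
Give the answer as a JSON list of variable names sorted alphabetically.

Block summaries:
  B0: def={e,f,n} ue=∅
  B1: def={e,s} ue=∅
  B2: def={s} ue=∅
  B3: def={s} ue=∅
  B4: def={g} ue=∅
  B5: def={i} ue={e}
  B6: def={f,n} ue={s}
  B7: def={e,s} ue={e,s}
  B8: def={f} ue={n}
  B9: def={i,n} ue={n}

Backward fixpoint:
  B0: in=∅ out={e,n}
  B1: in={n} out={e,n}
  B2: in={e,n} out={e,n,s}
  B3: in=∅ out={s}
  B4: in={e,n,s} out={e,n,s}
  B5: in={e,n,s} out={e,n,s}
  B6: in={s} out=∅
  B7: in={e,n,s} out={e,n}
  B8: in={n} out={n}
  B9: in={n} out=∅

live-out(B5) = ["e", "n", "s"]

Answer: ["e", "n", "s"]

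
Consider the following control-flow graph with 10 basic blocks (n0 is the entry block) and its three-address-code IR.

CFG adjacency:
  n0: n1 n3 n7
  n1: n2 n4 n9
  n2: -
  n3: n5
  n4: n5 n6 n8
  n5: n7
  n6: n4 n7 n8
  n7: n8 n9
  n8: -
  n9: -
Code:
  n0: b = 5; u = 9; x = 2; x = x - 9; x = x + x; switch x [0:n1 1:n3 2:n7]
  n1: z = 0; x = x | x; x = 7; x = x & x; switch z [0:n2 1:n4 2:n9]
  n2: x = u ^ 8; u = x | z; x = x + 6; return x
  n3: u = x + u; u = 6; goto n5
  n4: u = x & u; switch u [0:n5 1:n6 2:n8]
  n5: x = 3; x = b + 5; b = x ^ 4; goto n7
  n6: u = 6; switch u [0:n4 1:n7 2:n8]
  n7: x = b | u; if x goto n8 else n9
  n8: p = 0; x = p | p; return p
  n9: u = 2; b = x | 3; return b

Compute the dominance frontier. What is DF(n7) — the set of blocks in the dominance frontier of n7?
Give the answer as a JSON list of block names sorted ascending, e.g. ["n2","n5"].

Answer: ["n8", "n9"]

Derivation:
idom tree: n1←n0 n2←n1 n3←n0 n4←n1 n5←n0 n6←n4 n7←n0 n8←n0 n9←n0
Dom∩ at merges:
  n4: preds {n1,n6}: {n0,n1} ∩ {n0,n1,n4,n6} = {n0,n1}; idom=n1
  n5: preds {n3,n4}: {n0,n3} ∩ {n0,n1,n4} = {n0}; idom=n0
  n7: preds {n0,n5,n6}: {n0} ∩ {n0,n5} ∩ {n0,n1,n4,n6} = {n0}; idom=n0
  n8: preds {n4,n6,n7}: {n0,n1,n4} ∩ {n0,n1,n4,n6} ∩ {n0,n7} = {n0}; idom=n0
  n9: preds {n1,n7}: {n0,n1} ∩ {n0,n7} = {n0}; idom=n0

Frontier:
  join n4 pred n1: · stop@n1
  join n4 pred n6: n6→n4 stop@n1
  join n5 pred n3: n3 stop@n0
  join n5 pred n4: n4→n1 stop@n0
  join n7 pred n0: · stop@n0
  join n7 pred n5: n5 stop@n0
  join n7 pred n6: n6→n4→n1 stop@n0
  join n8 pred n4: n4→n1 stop@n0
  join n8 pred n6: n6→n4→n1 stop@n0
  join n8 pred n7: n7 stop@n0
  join n9 pred n1: n1 stop@n0
  join n9 pred n7: n7 stop@n0
  DF(n0)=∅
  DF(n1)={n5,n7,n8,n9}
  DF(n2)=∅
  DF(n3)={n5}
  DF(n4)={n4,n5,n7,n8}
  DF(n5)={n7}
  DF(n6)={n4,n7,n8}
  DF(n7)={n8,n9}
  DF(n8)=∅
  DF(n9)=∅

DF(n7) = ["n8", "n9"]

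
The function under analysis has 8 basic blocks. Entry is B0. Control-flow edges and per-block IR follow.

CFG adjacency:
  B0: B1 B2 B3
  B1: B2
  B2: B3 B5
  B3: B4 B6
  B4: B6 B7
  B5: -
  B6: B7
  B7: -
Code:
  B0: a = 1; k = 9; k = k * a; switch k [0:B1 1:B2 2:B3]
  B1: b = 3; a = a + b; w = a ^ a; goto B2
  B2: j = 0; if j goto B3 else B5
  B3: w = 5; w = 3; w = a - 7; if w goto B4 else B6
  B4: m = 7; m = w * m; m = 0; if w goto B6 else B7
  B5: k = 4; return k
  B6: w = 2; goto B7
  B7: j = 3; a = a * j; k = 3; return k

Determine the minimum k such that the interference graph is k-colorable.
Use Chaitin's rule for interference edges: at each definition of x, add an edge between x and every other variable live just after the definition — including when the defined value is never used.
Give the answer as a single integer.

Block summaries:
  B0: {a,k} / ∅
  B1: {a,b,w} / {a}
  B2: {j} / ∅
  B3: {w} / {a}
  B4: {m} / {w}
  B5: {k} / ∅
  B6: {w} / ∅
  B7: {a,j,k} / {a}

Backward fixpoint:
  B0 li=∅ lo={a}
  B1 li={a} lo={a}
  B2 li={a} lo={a}
  B3 li={a} lo={a,w}
  B4 li={a,w} lo={a}
  B5 li=∅ lo=∅
  B6 li={a} lo={a}
  B7 li={a} lo=∅

Interfere edges:
  a↔{b,j,k,m,w}
  b↔{a}
  j↔{a}
  k↔{a}
  m↔{a,w}
  w↔{a,m}

Chromatic number:
  lower bound: {a,m,w} mutually conflict ⇒ χ ≥ 3
  3-colouring: R0={a}  R1={b,j,k,m}  R2={w}
  χ = 3

Answer: 3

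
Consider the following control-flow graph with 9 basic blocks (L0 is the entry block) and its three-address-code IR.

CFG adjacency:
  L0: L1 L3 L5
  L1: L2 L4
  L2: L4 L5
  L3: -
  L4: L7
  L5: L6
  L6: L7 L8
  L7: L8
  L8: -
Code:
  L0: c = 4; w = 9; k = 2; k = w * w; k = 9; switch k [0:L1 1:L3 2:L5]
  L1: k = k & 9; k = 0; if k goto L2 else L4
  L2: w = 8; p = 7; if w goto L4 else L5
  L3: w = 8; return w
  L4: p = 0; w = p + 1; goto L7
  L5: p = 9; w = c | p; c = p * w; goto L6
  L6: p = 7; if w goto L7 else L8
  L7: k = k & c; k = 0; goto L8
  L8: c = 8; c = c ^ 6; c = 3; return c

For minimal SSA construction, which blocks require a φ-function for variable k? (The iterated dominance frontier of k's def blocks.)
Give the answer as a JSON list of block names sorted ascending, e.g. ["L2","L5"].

Answer: ["L5", "L7", "L8"]

Analysis:
idom tree: L1←L0 L2←L1 L3←L0 L4←L1 L5←L0 L6←L5 L7←L0 L8←L0
Dom∩ at merges:
  L4: preds {L1,L2}: {L0,L1} ∩ {L0,L1,L2} = {L0,L1}; idom=L1
  L5: preds {L0,L2}: {L0} ∩ {L0,L1,L2} = {L0}; idom=L0
  L7: preds {L4,L6}: {L0,L1,L4} ∩ {L0,L5,L6} = {L0}; idom=L0
  L8: preds {L6,L7}: {L0,L5,L6} ∩ {L0,L7} = {L0}; idom=L0

DF derivation:
  L4←L1: walk · to L1
  L4←L2: walk L2 to L1
  L5←L0: walk · to L0
  L5←L2: walk L2→L1 to L0
  L7←L4: walk L4→L1 to L0
  L7←L6: walk L6→L5 to L0
  L8←L6: walk L6→L5 to L0
  L8←L7: walk L7 to L0
  L0 → ∅
  L1 → {L5,L7}
  L2 → {L4,L5}
  L3 → ∅
  L4 → {L7}
  L5 → {L7,L8}
  L6 → {L7,L8}
  L7 → {L8}
  L8 → ∅

φ for k: defs {L0,L1,L7}
  DF⁺ = {L5,L7,L8}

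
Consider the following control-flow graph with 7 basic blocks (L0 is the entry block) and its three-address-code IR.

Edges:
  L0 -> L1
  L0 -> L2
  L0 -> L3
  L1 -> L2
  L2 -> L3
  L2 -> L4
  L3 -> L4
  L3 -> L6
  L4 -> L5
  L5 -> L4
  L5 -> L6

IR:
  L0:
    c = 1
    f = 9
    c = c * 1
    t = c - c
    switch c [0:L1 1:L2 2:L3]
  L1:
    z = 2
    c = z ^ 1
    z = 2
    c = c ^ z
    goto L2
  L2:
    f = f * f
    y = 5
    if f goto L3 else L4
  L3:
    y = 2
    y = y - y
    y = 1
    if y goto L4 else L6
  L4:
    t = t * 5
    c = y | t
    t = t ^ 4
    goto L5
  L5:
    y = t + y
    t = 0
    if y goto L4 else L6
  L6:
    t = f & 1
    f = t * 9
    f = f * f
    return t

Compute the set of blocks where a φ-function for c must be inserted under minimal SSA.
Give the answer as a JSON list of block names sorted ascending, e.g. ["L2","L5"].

Answer: ["L2", "L3", "L4", "L6"]

Analysis:
idom tree: L1←L0 L2←L0 L3←L0 L4←L0 L5←L4 L6←L0
Join-block Dom:
  L2: preds {L0,L1}: {L0} ∩ {L0,L1} = {L0}; idom=L0
  L3: preds {L0,L2}: {L0} ∩ {L0,L2} = {L0}; idom=L0
  L4: preds {L2,L3,L5}: {L0,L2} ∩ {L0,L3} ∩ {L0,L4,L5} = {L0}; idom=L0
  L6: preds {L3,L5}: {L0,L3} ∩ {L0,L4,L5} = {L0}; idom=L0

DF walk-up:
  join L2 pred L0: · stop@L0
  join L2 pred L1: L1 stop@L0
  join L3 pred L0: · stop@L0
  join L3 pred L2: L2 stop@L0
  join L4 pred L2: L2 stop@L0
  join L4 pred L3: L3 stop@L0
  join L4 pred L5: L5→L4 stop@L0
  join L6 pred L3: L3 stop@L0
  join L6 pred L5: L5→L4 stop@L0
  L0 → ∅
  L1 → {L2}
  L2 → {L3,L4}
  L3 → {L4,L6}
  L4 → {L4,L6}
  L5 → {L4,L6}
  L6 → ∅

φ for c: defs {L0,L1,L4}
  DF⁺ = {L2,L3,L4,L6}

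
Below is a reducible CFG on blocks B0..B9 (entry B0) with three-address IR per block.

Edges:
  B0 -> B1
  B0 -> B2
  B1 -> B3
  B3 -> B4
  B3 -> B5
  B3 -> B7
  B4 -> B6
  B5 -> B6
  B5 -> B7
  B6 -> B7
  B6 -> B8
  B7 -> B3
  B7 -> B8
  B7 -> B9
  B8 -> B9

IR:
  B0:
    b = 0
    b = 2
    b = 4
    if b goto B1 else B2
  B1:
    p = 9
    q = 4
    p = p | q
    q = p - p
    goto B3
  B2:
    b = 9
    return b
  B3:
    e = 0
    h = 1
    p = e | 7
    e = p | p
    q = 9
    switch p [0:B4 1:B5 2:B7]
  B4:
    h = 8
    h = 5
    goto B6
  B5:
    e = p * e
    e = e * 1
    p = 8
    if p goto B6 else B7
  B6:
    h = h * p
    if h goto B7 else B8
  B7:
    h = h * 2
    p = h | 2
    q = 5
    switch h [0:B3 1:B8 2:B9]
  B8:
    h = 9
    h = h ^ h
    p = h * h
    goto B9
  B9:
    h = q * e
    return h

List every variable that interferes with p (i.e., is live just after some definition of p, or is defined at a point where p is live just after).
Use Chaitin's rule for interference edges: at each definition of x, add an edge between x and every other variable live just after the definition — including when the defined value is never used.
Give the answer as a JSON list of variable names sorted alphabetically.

Answer: ["e", "h", "q"]

Analysis:
Block summaries:
  B0: def={b} ue=∅
  B1: def={p,q} ue=∅
  B2: def={b} ue=∅
  B3: def={e,h,p,q} ue=∅
  B4: def={h} ue=∅
  B5: def={e,p} ue={e,p}
  B6: def={h} ue={h,p}
  B7: def={h,p,q} ue={h}
  B8: def={h,p} ue=∅
  B9: def={h} ue={e,q}

Liveness:
  live B0: ∅→∅
  live B1: ∅→∅
  live B2: ∅→∅
  live B3: ∅→{e,h,p,q}
  live B4: {e,p,q}→{e,h,p,q}
  live B5: {e,h,p,q}→{e,h,p,q}
  live B6: {e,h,p,q}→{e,h,q}
  live B7: {e,h}→{e,q}
  live B8: {e,q}→{e,q}
  live B9: {e,q}→∅

Interfere edges:
  b — ∅
  e — {h,p,q}
  h — {e,p,q}
  p — {e,h,q}
  q — {e,h,p}

N(p) = ["e", "h", "q"]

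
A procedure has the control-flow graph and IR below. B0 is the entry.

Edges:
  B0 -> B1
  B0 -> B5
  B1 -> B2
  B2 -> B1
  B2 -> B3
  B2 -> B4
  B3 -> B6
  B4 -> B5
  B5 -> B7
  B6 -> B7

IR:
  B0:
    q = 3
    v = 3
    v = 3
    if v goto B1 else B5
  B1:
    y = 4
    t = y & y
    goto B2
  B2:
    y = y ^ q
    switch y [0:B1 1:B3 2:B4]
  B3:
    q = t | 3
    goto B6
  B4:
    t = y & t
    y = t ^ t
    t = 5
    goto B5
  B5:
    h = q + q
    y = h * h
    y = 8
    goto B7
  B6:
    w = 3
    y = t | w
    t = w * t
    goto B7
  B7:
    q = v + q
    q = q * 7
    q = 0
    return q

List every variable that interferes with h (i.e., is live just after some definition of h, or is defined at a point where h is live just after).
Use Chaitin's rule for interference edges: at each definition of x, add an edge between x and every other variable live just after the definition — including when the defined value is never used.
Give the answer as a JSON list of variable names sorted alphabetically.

def/use:
  B0 def {q,v} use ∅
  B1 def {t,y} use ∅
  B2 def {y} use {q,y}
  B3 def {q} use {t}
  B4 def {t,y} use {t,y}
  B5 def {h,y} use {q}
  B6 def {t,w,y} use {t}
  B7 def {q} use {q,v}

Live sets:
  B0: in=∅ out={q,v}
  B1: in={q,v} out={q,t,v,y}
  B2: in={q,t,v,y} out={q,t,v,y}
  B3: in={t,v} out={q,t,v}
  B4: in={q,t,v,y} out={q,v}
  B5: in={q,v} out={q,v}
  B6: in={q,t,v} out={q,v}
  B7: in={q,v} out=∅

Interference:
  h: {q,v}
  q: {h,t,v,w,y}
  t: {q,v,w,y}
  v: {h,q,t,w,y}
  w: {q,t,v,y}
  y: {q,t,v,w}

N(h) = ["q", "v"]

Answer: ["q", "v"]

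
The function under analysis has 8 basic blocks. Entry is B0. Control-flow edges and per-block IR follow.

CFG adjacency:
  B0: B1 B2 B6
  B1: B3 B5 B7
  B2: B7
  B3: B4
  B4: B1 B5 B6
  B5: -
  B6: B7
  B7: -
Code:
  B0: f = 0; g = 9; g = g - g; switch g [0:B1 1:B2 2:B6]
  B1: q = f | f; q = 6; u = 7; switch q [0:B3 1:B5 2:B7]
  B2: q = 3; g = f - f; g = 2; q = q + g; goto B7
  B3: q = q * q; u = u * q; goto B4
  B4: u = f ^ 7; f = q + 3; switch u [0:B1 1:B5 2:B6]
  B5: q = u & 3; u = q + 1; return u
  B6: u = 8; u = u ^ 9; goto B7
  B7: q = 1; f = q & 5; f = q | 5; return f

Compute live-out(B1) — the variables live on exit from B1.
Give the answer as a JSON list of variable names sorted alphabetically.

Block summaries:
  B0: {f,g} / ∅
  B1: {q,u} / {f}
  B2: {g,q} / {f}
  B3: {q,u} / {q,u}
  B4: {f,u} / {f,q}
  B5: {q,u} / {u}
  B6: {u} / ∅
  B7: {f,q} / ∅

Live sets:
  B0: in=∅ out={f}
  B1: in={f} out={f,q,u}
  B2: in={f} out=∅
  B3: in={f,q,u} out={f,q}
  B4: in={f,q} out={f,u}
  B5: in={u} out=∅
  B6: in=∅ out=∅
  B7: in=∅ out=∅

live-out(B1) = ["f", "q", "u"]

Answer: ["f", "q", "u"]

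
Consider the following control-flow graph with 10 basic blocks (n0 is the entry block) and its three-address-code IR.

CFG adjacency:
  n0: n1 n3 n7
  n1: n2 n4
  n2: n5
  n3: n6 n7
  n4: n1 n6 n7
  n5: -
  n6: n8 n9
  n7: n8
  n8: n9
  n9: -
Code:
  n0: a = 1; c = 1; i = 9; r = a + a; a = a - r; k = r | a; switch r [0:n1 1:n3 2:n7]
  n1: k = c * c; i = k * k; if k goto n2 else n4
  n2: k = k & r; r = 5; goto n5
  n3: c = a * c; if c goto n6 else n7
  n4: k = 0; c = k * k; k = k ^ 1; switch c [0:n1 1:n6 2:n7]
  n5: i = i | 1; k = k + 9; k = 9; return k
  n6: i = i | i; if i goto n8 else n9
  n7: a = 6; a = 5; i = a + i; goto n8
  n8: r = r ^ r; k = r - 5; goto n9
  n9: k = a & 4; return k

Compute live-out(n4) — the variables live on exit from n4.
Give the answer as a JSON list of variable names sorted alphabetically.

Answer: ["a", "c", "i", "r"]

Derivation:
def/use:
  n0 def {a,c,i,k,r} use ∅
  n1 def {i,k} use {c}
  n2 def {k,r} use {k,r}
  n3 def {c} use {a,c}
  n4 def {c,k} use ∅
  n5 def {i,k} use {i,k}
  n6 def {i} use {i}
  n7 def {a,i} use {i}
  n8 def {k,r} use {r}
  n9 def {k} use {a}

Backward fixpoint:
  live n0: ∅→{a,c,i,r}
  live n1: {a,c,r}→{a,i,k,r}
  live n2: {i,k,r}→{i,k}
  live n3: {a,c,i,r}→{a,i,r}
  live n4: {a,i,r}→{a,c,i,r}
  live n5: {i,k}→∅
  live n6: {a,i,r}→{a,r}
  live n7: {i,r}→{a,r}
  live n8: {a,r}→{a}
  live n9: {a}→∅

live-out(n4) = ["a", "c", "i", "r"]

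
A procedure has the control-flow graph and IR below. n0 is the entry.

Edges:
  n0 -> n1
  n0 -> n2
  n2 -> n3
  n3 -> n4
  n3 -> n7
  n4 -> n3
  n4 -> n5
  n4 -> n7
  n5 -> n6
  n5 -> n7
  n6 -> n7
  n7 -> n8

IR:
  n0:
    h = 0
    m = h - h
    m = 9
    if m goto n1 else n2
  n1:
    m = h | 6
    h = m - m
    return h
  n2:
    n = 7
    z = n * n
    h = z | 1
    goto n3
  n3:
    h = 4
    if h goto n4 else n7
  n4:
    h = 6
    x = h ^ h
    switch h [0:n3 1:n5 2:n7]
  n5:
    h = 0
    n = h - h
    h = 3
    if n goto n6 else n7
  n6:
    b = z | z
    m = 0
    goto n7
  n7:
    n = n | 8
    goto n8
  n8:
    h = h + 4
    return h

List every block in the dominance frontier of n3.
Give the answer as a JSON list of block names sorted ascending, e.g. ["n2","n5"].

idom tree: n1←n0 n2←n0 n3←n2 n4←n3 n5←n4 n6←n5 n7←n3 n8←n7
Join-block Dom:
  n3: preds {n2,n4}: {n0,n2} ∩ {n0,n2,n3,n4} = {n0,n2}; idom=n2
  n7: preds {n3,n4,n5,n6}: {n0,n2,n3} ∩ {n0,n2,n3,n4} ∩ {n0,n2,n3,n4,n5} ∩ {n0,n2,n3,n4,n5,n6} = {n0,n2,n3}; idom=n3

DF derivation:
  join n3 pred n2: · stop@n2
  join n3 pred n4: n4→n3 stop@n2
  join n7 pred n3: · stop@n3
  join n7 pred n4: n4 stop@n3
  join n7 pred n5: n5→n4 stop@n3
  join n7 pred n6: n6→n5→n4 stop@n3
  n0 → ∅
  n1 → ∅
  n2 → ∅
  n3 → {n3}
  n4 → {n3,n7}
  n5 → {n7}
  n6 → {n7}
  n7 → ∅
  n8 → ∅

DF(n3) = ["n3"]

Answer: ["n3"]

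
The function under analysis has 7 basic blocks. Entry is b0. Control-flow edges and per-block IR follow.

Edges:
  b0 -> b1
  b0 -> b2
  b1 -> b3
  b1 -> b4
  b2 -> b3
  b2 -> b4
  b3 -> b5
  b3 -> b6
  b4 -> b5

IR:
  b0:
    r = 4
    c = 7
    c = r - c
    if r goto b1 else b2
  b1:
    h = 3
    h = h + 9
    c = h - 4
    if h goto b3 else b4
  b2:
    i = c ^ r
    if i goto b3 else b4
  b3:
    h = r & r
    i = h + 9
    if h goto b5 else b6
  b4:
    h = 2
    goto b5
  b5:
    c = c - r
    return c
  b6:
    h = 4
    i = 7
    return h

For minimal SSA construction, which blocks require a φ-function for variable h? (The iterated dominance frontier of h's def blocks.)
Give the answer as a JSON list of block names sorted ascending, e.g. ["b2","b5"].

idom tree: b1←b0 b2←b0 b3←b0 b4←b0 b5←b0 b6←b3
Dom∩ at merges:
  b3: preds {b1,b2}: {b0,b1} ∩ {b0,b2} = {b0}; idom=b0
  b4: preds {b1,b2}: {b0,b1} ∩ {b0,b2} = {b0}; idom=b0
  b5: preds {b3,b4}: {b0,b3} ∩ {b0,b4} = {b0}; idom=b0

DF walk-up:
  b3←b1: walk b1 to b0
  b3←b2: walk b2 to b0
  b4←b1: walk b1 to b0
  b4←b2: walk b2 to b0
  b5←b3: walk b3 to b0
  b5←b4: walk b4 to b0
  b0 → ∅
  b1 → {b3,b4}
  b2 → {b3,b4}
  b3 → {b5}
  b4 → {b5}
  b5 → ∅
  b6 → ∅

φ for h: defs {b1,b3,b4,b6}
  DF⁺ = {b3,b4,b5}

Answer: ["b3", "b4", "b5"]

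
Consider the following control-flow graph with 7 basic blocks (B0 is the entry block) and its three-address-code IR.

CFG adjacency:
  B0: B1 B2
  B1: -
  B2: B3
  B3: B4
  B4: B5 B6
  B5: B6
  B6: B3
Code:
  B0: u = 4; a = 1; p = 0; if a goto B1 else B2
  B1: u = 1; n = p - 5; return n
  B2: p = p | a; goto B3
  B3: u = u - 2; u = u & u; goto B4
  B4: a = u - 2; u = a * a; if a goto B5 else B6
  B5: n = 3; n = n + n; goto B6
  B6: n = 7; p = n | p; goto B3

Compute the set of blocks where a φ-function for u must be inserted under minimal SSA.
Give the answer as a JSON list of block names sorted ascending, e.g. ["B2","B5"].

Answer: ["B3"]

Analysis:
idom tree: B1←B0 B2←B0 B3←B2 B4←B3 B5←B4 B6←B4
Dom at joins:
  B3: preds {B2,B6}: {B0,B2} ∩ {B0,B2,B3,B4,B6} = {B0,B2}; idom=B2
  B6: preds {B4,B5}: {B0,B2,B3,B4} ∩ {B0,B2,B3,B4,B5} = {B0,B2,B3,B4}; idom=B4

Frontier:
  B3←B2: walk · to B2
  B3←B6: walk B6→B4→B3 to B2
  B6←B4: walk · to B4
  B6←B5: walk B5 to B4
  B0: DF=∅
  B1: DF=∅
  B2: DF=∅
  B3: DF={B3}
  B4: DF={B3}
  B5: DF={B6}
  B6: DF={B3}

φ for u: defs {B0,B1,B3,B4}
  DF⁺ = {B3}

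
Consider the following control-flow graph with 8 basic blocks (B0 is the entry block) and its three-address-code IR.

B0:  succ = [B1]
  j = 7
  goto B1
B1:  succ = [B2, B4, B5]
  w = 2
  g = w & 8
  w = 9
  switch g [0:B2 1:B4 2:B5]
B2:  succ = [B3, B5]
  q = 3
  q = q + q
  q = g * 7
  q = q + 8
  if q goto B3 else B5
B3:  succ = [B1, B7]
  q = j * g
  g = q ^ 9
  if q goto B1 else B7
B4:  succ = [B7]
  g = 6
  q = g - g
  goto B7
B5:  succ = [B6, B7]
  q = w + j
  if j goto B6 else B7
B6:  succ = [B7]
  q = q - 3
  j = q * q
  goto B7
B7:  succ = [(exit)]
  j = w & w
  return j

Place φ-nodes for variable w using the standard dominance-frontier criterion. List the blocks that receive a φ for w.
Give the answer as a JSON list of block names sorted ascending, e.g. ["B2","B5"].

Answer: ["B1"]

Derivation:
idom tree: B1←B0 B2←B1 B3←B2 B4←B1 B5←B1 B6←B5 B7←B1
Dom at joins:
  B1: preds {B0,B3}: {B0} ∩ {B0,B1,B2,B3} = {B0}; idom=B0
  B5: preds {B1,B2}: {B0,B1} ∩ {B0,B1,B2} = {B0,B1}; idom=B1
  B7: preds {B3,B4,B5,B6}: {B0,B1,B2,B3} ∩ {B0,B1,B4} ∩ {B0,B1,B5} ∩ {B0,B1,B5,B6} = {B0,B1}; idom=B1

DF walk-up:
  join B1 pred B0: · stop@B0
  join B1 pred B3: B3→B2→B1 stop@B0
  join B5 pred B1: · stop@B1
  join B5 pred B2: B2 stop@B1
  join B7 pred B3: B3→B2 stop@B1
  join B7 pred B4: B4 stop@B1
  join B7 pred B5: B5 stop@B1
  join B7 pred B6: B6→B5 stop@B1
  DF(B0)=∅
  DF(B1)={B1}
  DF(B2)={B1,B5,B7}
  DF(B3)={B1,B7}
  DF(B4)={B7}
  DF(B5)={B7}
  DF(B6)={B7}
  DF(B7)=∅

φ for w: defs {B1}
  DF⁺ = {B1}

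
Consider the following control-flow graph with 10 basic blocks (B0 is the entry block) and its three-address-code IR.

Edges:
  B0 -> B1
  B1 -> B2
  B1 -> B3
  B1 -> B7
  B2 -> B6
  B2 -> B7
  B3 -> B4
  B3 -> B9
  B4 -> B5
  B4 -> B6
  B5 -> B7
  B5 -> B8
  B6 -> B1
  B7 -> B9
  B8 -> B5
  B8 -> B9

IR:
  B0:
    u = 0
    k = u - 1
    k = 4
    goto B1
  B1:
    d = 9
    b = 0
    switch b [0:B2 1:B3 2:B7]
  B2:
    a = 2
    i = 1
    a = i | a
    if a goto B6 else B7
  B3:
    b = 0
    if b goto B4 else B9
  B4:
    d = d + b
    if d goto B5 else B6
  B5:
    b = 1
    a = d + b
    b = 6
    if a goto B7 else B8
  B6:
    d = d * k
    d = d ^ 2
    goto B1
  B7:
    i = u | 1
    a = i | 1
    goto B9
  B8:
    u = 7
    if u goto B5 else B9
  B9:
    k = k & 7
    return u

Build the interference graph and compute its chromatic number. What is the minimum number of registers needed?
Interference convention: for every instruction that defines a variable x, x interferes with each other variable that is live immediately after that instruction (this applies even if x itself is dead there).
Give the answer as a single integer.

Per-block:
  B0: def={k,u} ue=∅
  B1: def={b,d} ue=∅
  B2: def={a,i} ue=∅
  B3: def={b} ue=∅
  B4: def={d} ue={b,d}
  B5: def={a,b} ue={d}
  B6: def={d} ue={d,k}
  B7: def={a,i} ue={u}
  B8: def={u} ue=∅
  B9: def={k} ue={k,u}

Backward fixpoint:
  B0: in=∅ out={k,u}
  B1: in={k,u} out={d,k,u}
  B2: in={d,k,u} out={d,k,u}
  B3: in={d,k,u} out={b,d,k,u}
  B4: in={b,d,k,u} out={d,k,u}
  B5: in={d,k,u} out={d,k,u}
  B6: in={d,k,u} out={k,u}
  B7: in={k,u} out={k,u}
  B8: in={d,k} out={d,k,u}
  B9: in={k,u} out=∅

Conflict graph:
  a — {b,d,i,k,u}
  b — {a,d,k,u}
  d — {a,b,i,k,u}
  i — {a,d,k,u}
  k — {a,b,d,i,u}
  u — {a,b,d,i,k}

Colouring:
  lower bound: {a,b,d,k,u} mutually conflict ⇒ χ ≥ 5
  5-colouring: r0={a}  r1={d}  r2={k}  r3={u}  r4={b,i}
  χ = 5

Answer: 5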